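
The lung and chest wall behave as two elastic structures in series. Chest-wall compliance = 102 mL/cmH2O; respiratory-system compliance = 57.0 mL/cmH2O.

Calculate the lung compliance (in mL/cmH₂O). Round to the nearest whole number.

1/CL = 1/Crs − 1/Ccw.
1/CL = 1/57.0 − 1/102 = 0.00774.
CL = 129.2 mL/cmH2O.

129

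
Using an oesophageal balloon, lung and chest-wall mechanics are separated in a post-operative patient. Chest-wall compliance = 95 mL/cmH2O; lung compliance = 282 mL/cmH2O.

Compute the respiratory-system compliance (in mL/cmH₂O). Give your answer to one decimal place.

71.1

Lung and chest wall are elastances in series: 1/Crs = 1/CL + 1/Ccw.
1/Crs = 1/282 + 1/95 = 0.01407.
Crs = 71.073 mL/cmH2O.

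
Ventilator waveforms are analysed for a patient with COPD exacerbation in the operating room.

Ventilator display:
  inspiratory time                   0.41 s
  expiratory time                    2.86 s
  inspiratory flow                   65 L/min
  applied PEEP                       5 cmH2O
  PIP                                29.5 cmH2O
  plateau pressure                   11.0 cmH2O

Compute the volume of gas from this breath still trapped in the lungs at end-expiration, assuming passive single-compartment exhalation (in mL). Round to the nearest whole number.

46

Flow: 65 L/min ÷ 60 = 1.0833 L/s.
Vt = flow × Ti = 1.0833 L/s × 0.41 s × 1000 mL/L = 444.15 mL.
R = (PIP − Pplat)/V̇ = (29.5 − 11.0) / 1.0833 = 18.5/1.0833 = 17.077 cmH2O·s/L.
C = Vt/(Pplat − PEEP) = 444.15 / (11.0 − 5) = 444.15/6.0 = 74.025 mL/cmH2O.
τ = R × C = 17.077 × 0.07403 L/cmH2O = 1.264 s.
Fraction remaining = e^(−Te/τ) = e^(−2.86/1.264) = 0.1041.
Trapped volume = 444.15 × 0.1041 = 46.236 mL.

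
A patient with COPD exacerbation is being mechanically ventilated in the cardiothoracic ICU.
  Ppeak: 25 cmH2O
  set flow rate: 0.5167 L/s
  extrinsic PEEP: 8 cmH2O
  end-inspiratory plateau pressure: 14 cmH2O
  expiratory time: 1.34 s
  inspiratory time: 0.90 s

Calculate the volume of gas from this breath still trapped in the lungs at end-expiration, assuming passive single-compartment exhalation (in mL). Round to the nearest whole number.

Vt = flow × Ti = 0.5167 L/s × 0.90 s × 1000 mL/L = 465.03 mL.
R = (PIP − Pplat)/V̇ = (25 − 14) / 0.5167 = 11.0/0.5167 = 21.289 cmH2O·s/L.
C = Vt/(Pplat − PEEP) = 465.03 / (14 − 8) = 465.03/6.0 = 77.505 mL/cmH2O.
τ = R × C = 21.289 × 0.07751 L/cmH2O = 1.65 s.
Fraction remaining = e^(−Te/τ) = e^(−1.34/1.65) = 0.4439.
Trapped volume = 465.03 × 0.4439 = 206.43 mL.

206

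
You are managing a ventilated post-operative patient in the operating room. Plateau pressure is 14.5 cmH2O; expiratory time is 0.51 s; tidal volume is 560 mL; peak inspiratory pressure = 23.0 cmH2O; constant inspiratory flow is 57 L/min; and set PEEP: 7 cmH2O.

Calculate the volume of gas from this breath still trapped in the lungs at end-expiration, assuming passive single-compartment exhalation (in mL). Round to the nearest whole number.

Flow: 57 L/min ÷ 60 = 0.95 L/s.
R = (PIP − Pplat)/V̇ = (23.0 − 14.5) / 0.95 = 8.5/0.95 = 8.947 cmH2O·s/L.
C = Vt/(Pplat − PEEP) = 560.0 / (14.5 − 7) = 560.0/7.5 = 74.667 mL/cmH2O.
τ = R × C = 8.947 × 0.07467 L/cmH2O = 0.6681 s.
Fraction remaining = e^(−Te/τ) = e^(−0.51/0.6681) = 0.4661.
Trapped volume = 560.0 × 0.4661 = 261.02 mL.

261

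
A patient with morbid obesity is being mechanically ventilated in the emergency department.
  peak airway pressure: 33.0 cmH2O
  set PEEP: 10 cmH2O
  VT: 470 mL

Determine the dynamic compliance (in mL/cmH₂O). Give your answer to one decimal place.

20.4

Dynamic compliance = Vt / (PIP − PEEP) = 470 / (33.0 − 10) = 470 / 23.0 = 20.435 mL/cmH2O.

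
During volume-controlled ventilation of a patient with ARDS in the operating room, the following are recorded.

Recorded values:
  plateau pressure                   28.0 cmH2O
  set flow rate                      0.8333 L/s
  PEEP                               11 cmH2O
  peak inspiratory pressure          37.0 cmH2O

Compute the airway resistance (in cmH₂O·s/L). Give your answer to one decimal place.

10.8

Raw = (PIP − Pplat) / flow = (37.0 − 28.0) / 0.8333 = 9.0 / 0.8333 = 10.8 cmH2O·s/L.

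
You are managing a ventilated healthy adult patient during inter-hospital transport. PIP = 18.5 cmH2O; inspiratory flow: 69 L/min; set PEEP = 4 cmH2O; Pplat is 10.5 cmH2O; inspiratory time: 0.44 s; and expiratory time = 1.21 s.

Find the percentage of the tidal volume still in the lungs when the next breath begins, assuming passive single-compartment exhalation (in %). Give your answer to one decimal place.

10.7

Flow: 69 L/min ÷ 60 = 1.15 L/s.
Vt = flow × Ti = 1.15 L/s × 0.44 s × 1000 mL/L = 506.0 mL.
R = (PIP − Pplat)/V̇ = (18.5 − 10.5) / 1.15 = 8.0/1.15 = 6.957 cmH2O·s/L.
C = Vt/(Pplat − PEEP) = 506.0 / (10.5 − 4) = 506.0/6.5 = 77.846 mL/cmH2O.
τ = R × C = 6.957 × 0.07785 L/cmH2O = 0.5416 s.
Fraction remaining at end-expiration = e^(−Te/τ) = e^(−1.21/0.5416) = 0.1071 → 10.71%.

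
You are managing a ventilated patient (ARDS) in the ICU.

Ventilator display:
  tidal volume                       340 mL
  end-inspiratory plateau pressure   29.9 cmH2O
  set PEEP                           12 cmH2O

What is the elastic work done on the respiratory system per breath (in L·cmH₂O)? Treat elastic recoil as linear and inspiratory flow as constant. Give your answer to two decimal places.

Elastic work ≈ ½ × (Pplat − PEEP) × Vt = 0.5 × (29.9 − 12) × 0.340 L = 0.5 × 17.9 × 0.340 = 3.043 L·cmH2O.

3.04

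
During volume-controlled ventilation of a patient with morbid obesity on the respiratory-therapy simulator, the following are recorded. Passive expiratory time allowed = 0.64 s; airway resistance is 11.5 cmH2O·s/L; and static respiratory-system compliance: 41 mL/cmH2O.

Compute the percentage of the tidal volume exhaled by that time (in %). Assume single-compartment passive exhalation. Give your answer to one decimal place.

τ = R × C = 11.5 × 41 mL/cmH2O = 11.5 × 0.041 L/cmH2O = 0.4715 s.
Passive exhalation: V(t)/V₀ = e^(−t/τ) = e^(−0.64/0.4715) = 0.2573.
Fraction exhaled = 1 − 0.2573 = 0.7427 → 74.27%.

74.3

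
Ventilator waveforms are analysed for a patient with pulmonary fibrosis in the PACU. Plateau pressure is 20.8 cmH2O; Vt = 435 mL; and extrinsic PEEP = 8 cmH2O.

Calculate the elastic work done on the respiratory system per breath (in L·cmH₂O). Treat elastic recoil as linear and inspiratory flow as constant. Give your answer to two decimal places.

Elastic work ≈ ½ × (Pplat − PEEP) × Vt = 0.5 × (20.8 − 8) × 0.435 L = 0.5 × 12.8 × 0.435 = 2.784 L·cmH2O.

2.78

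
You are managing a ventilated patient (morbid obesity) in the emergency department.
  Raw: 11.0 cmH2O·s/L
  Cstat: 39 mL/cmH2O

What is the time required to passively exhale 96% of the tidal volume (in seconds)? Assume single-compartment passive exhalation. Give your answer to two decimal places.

1.38

τ = R × C = 11.0 × 39 mL/cmH2O = 11.0 × 0.039 L/cmH2O = 0.429 s.
Exhaled fraction f = 1 − e^(−t/τ) → t = −τ·ln(1 − f) = −0.429·ln(0.04) = 1.381 s.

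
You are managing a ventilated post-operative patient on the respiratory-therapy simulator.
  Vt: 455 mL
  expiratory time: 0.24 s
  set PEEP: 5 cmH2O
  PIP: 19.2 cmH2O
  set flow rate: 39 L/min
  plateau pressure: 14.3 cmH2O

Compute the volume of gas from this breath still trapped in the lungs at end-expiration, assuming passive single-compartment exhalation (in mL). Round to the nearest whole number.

237

Flow: 39 L/min ÷ 60 = 0.65 L/s.
R = (PIP − Pplat)/V̇ = (19.2 − 14.3) / 0.65 = 4.9/0.65 = 7.538 cmH2O·s/L.
C = Vt/(Pplat − PEEP) = 455.0 / (14.3 − 5) = 455.0/9.3 = 48.925 mL/cmH2O.
τ = R × C = 7.538 × 0.04893 L/cmH2O = 0.3688 s.
Fraction remaining = e^(−Te/τ) = e^(−0.24/0.3688) = 0.5216.
Trapped volume = 455.0 × 0.5216 = 237.33 mL.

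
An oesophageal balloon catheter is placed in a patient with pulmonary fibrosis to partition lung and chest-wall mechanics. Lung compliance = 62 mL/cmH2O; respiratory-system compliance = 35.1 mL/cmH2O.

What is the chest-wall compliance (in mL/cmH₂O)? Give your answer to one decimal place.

1/Ccw = 1/Crs − 1/CL.
1/Ccw = 1/35.1 − 1/62 = 0.01236.
Ccw = 80.906 mL/cmH2O.

80.9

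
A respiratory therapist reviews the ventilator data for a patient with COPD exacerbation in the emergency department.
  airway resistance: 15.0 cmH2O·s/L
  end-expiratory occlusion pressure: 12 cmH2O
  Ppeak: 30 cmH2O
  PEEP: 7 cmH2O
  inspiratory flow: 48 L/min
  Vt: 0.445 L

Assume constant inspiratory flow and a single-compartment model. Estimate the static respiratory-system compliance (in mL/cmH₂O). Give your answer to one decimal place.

Flow: 48 L/min ÷ 60 = 0.8 L/s.
Total PEEP = 12 cmH2O (set 7 + intrinsic 5); this is the baseline alveolar pressure.
Equation of motion (constant flow): PIP = Vt/C + R·V̇ + PEEP.
Vt/C = PIP − R·V̇ − PEEP = 30 − 15.0×0.8 − 12 = 30 − 12.0 − 12 = 6.0 cmH2O.
C = Vt / 6.0 = 445 / 6.0 = 74.167 mL/cmH2O.

74.2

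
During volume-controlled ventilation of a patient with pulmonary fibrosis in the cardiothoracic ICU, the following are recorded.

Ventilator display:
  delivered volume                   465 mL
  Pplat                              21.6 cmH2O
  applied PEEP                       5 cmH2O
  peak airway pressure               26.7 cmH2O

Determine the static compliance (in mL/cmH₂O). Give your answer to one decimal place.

Cstat = Vt / (Pplat − PEEP) = 465 / (21.6 − 5) = 465 / 16.6 = 28.012 mL/cmH2O.

28.0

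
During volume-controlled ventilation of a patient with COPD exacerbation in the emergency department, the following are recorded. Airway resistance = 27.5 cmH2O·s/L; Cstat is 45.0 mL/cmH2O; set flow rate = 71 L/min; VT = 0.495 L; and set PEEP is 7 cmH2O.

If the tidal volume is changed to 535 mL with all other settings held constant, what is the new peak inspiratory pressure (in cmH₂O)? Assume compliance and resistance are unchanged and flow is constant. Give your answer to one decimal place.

51.4

Flow: 71 L/min ÷ 60 = 1.1833 L/s.
PIP = Vt/C + R·V̇ + PEEP (constant-flow equation of motion).
Only the elastic term changes: ΔPIP = ΔVt / C = (535 − 495) / 45.0 = 0.8889 cmH2O.
Original PIP = 495/45.0 + 27.5×1.1833 + 7 = 50.541 cmH2O; new PIP = 50.541 + (0.8889) = 51.43 cmH2O.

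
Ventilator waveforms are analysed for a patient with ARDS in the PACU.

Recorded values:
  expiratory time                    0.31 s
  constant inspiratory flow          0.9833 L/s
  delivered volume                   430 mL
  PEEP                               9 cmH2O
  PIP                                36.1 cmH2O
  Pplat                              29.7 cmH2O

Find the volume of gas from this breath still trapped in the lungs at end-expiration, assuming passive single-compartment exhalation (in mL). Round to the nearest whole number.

43

R = (PIP − Pplat)/V̇ = (36.1 − 29.7) / 0.9833 = 6.4/0.9833 = 6.509 cmH2O·s/L.
C = Vt/(Pplat − PEEP) = 430.0 / (29.7 − 9) = 430.0/20.7 = 20.773 mL/cmH2O.
τ = R × C = 6.509 × 0.02077 L/cmH2O = 0.1352 s.
Fraction remaining = e^(−Te/τ) = e^(−0.31/0.1352) = 0.101.
Trapped volume = 430.0 × 0.101 = 43.43 mL.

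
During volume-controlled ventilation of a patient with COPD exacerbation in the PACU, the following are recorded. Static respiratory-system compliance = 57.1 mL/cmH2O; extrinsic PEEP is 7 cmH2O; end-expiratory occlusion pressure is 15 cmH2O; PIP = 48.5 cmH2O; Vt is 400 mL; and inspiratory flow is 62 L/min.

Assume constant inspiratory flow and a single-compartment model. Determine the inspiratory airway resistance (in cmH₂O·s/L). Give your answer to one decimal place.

Flow: 62 L/min ÷ 60 = 1.0333 L/s.
Total PEEP = 15 cmH2O (set 7 + intrinsic 8); this is the baseline alveolar pressure.
Equation of motion (constant flow): PIP = Vt/C + R·V̇ + PEEP.
R·V̇ = PIP − Vt/C − PEEP = 48.5 − 400/57.1 − 15 = 48.5 − 7.005 − 15 = 26.495 cmH2O.
R = 26.495 / 1.0333 = 25.641 cmH2O·s/L.

25.6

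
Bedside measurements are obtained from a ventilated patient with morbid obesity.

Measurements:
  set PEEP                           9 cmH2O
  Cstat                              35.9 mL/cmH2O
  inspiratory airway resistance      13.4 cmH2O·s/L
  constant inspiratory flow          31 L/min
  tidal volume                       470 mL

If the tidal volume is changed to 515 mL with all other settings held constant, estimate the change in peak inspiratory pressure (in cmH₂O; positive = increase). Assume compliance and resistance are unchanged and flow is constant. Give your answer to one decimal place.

1.3

PIP = Vt/C + R·V̇ + PEEP (constant-flow equation of motion).
Only the elastic term changes: ΔPIP = ΔVt / C = (515 − 470) / 35.9 = 1.253 cmH2O.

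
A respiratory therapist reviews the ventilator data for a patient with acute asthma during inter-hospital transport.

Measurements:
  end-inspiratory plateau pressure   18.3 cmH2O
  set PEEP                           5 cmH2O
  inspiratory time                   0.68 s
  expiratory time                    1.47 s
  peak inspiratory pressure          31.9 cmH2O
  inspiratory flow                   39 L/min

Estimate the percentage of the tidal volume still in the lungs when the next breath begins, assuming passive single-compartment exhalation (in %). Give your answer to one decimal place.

12.1

Flow: 39 L/min ÷ 60 = 0.65 L/s.
Vt = flow × Ti = 0.65 L/s × 0.68 s × 1000 mL/L = 442.0 mL.
R = (PIP − Pplat)/V̇ = (31.9 − 18.3) / 0.65 = 13.6/0.65 = 20.923 cmH2O·s/L.
C = Vt/(Pplat − PEEP) = 442.0 / (18.3 − 5) = 442.0/13.3 = 33.233 mL/cmH2O.
τ = R × C = 20.923 × 0.03323 L/cmH2O = 0.6953 s.
Fraction remaining at end-expiration = e^(−Te/τ) = e^(−1.47/0.6953) = 0.1207 → 12.07%.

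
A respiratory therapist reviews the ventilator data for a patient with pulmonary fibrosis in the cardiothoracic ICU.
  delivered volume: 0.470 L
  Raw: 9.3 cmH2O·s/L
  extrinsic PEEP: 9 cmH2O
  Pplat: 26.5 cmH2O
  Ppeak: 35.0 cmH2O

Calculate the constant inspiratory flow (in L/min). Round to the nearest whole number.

55

flow = (PIP − Pplat) / Raw = (35.0 − 26.5) / 9.3 = 0.914 L/s × 60 = 54.84 L/min.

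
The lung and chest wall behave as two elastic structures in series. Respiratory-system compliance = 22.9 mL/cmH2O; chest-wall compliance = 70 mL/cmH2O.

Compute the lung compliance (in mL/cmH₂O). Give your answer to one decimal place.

34.0

1/CL = 1/Crs − 1/Ccw.
1/CL = 1/22.9 − 1/70 = 0.02938.
CL = 34.037 mL/cmH2O.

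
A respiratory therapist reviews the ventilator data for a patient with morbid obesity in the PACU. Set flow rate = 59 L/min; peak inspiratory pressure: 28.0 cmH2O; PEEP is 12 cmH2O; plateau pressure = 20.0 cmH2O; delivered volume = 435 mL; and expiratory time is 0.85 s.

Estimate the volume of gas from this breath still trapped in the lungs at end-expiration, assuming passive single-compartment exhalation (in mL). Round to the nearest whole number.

Flow: 59 L/min ÷ 60 = 0.9833 L/s.
R = (PIP − Pplat)/V̇ = (28.0 − 20.0) / 0.9833 = 8.0/0.9833 = 8.136 cmH2O·s/L.
C = Vt/(Pplat − PEEP) = 435.0 / (20.0 − 12) = 435.0/8.0 = 54.375 mL/cmH2O.
τ = R × C = 8.136 × 0.05438 L/cmH2O = 0.4424 s.
Fraction remaining = e^(−Te/τ) = e^(−0.85/0.4424) = 0.1464.
Trapped volume = 435.0 × 0.1464 = 63.684 mL.

64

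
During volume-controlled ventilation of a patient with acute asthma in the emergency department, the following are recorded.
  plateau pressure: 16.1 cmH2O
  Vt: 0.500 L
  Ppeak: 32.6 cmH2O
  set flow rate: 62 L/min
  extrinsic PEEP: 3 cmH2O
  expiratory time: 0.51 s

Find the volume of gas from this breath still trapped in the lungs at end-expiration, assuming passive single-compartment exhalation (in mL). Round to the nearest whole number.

217

Flow: 62 L/min ÷ 60 = 1.0333 L/s.
R = (PIP − Pplat)/V̇ = (32.6 − 16.1) / 1.0333 = 16.5/1.0333 = 15.968 cmH2O·s/L.
C = Vt/(Pplat − PEEP) = 500.0 / (16.1 − 3) = 500.0/13.1 = 38.168 mL/cmH2O.
τ = R × C = 15.968 × 0.03817 L/cmH2O = 0.6095 s.
Fraction remaining = e^(−Te/τ) = e^(−0.51/0.6095) = 0.4331.
Trapped volume = 500.0 × 0.4331 = 216.55 mL.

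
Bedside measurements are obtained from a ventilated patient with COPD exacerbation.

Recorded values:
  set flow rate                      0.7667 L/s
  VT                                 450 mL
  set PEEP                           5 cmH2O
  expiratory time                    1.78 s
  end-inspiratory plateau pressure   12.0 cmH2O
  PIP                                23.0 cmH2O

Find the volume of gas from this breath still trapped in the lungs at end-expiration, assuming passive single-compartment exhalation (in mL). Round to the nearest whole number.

65

R = (PIP − Pplat)/V̇ = (23.0 − 12.0) / 0.7667 = 11.0/0.7667 = 14.347 cmH2O·s/L.
C = Vt/(Pplat − PEEP) = 450.0 / (12.0 − 5) = 450.0/7.0 = 64.286 mL/cmH2O.
τ = R × C = 14.347 × 0.06429 L/cmH2O = 0.9224 s.
Fraction remaining = e^(−Te/τ) = e^(−1.78/0.9224) = 0.1452.
Trapped volume = 450.0 × 0.1452 = 65.34 mL.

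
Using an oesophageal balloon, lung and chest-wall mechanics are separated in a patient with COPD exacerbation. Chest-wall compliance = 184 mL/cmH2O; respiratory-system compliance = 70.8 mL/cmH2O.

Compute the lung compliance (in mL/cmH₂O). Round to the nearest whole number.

1/CL = 1/Crs − 1/Ccw.
1/CL = 1/70.8 − 1/184 = 0.00869.
CL = 115.07 mL/cmH2O.

115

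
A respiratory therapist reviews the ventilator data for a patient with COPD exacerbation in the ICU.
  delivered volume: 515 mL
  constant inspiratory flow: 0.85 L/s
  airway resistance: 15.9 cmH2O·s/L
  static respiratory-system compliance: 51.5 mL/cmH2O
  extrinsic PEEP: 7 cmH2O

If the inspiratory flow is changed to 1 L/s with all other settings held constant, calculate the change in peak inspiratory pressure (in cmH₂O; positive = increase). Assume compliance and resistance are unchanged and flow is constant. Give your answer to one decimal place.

PIP = Vt/C + R·V̇ + PEEP (constant-flow equation of motion).
Only the resistive term changes: ΔPIP = R × ΔV̇ = 15.9 × (1 − 0.85) = 15.9 × 0.15 = 2.385 cmH2O.

2.4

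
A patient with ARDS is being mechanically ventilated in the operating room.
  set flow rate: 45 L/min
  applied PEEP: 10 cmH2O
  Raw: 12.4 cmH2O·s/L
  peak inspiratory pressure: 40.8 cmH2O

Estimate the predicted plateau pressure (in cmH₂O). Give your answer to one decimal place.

31.5

Flow: 45 L/min ÷ 60 = 0.75 L/s.
Pplat = PIP − Raw × flow = 40.8 − 12.4 × 0.75 = 40.8 − 9.3 = 31.5 cmH2O.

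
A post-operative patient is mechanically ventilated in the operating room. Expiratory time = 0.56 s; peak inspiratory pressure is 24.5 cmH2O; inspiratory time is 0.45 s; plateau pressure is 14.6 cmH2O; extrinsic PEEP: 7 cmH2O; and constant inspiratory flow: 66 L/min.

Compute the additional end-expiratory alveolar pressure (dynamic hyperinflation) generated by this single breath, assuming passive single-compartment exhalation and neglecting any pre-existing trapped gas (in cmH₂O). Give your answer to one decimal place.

Flow: 66 L/min ÷ 60 = 1.1 L/s.
Vt = flow × Ti = 1.1 L/s × 0.45 s × 1000 mL/L = 495.0 mL.
R = (PIP − Pplat)/V̇ = (24.5 − 14.6) / 1.1 = 9.9/1.1 = 9.0 cmH2O·s/L.
C = Vt/(Pplat − PEEP) = 495.0 / (14.6 − 7) = 495.0/7.6 = 65.132 mL/cmH2O.
τ = R × C = 9.0 × 0.06513 L/cmH2O = 0.5862 s.
Fraction remaining = e^(−Te/τ) = e^(−0.56/0.5862) = 0.3847; trapped volume = 495.0 × 0.3847 = 190.43 mL.
Additional alveolar pressure from trapping ≈ V_trapped / C = 190.43 / 65.132 = 2.924 cmH2O.

2.9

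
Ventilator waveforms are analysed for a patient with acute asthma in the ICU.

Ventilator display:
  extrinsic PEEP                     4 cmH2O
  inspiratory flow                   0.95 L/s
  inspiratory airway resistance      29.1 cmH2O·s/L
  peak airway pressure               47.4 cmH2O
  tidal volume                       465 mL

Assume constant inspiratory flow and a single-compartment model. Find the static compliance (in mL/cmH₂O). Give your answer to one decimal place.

29.5

Equation of motion (constant flow): PIP = Vt/C + R·V̇ + PEEP.
Vt/C = PIP − R·V̇ − PEEP = 47.4 − 29.1×0.95 − 4 = 47.4 − 27.645 − 4 = 15.755 cmH2O.
C = Vt / 15.755 = 465 / 15.755 = 29.514 mL/cmH2O.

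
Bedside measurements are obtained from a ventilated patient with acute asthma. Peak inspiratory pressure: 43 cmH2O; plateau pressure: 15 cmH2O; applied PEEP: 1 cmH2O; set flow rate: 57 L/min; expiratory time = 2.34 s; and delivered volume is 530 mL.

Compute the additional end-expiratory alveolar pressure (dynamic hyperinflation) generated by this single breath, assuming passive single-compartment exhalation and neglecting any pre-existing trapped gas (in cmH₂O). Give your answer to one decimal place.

Flow: 57 L/min ÷ 60 = 0.95 L/s.
R = (PIP − Pplat)/V̇ = (43 − 15) / 0.95 = 28.0/0.95 = 29.474 cmH2O·s/L.
C = Vt/(Pplat − PEEP) = 530.0 / (15 − 1) = 530.0/14.0 = 37.857 mL/cmH2O.
τ = R × C = 29.474 × 0.03786 L/cmH2O = 1.116 s.
Fraction remaining = e^(−Te/τ) = e^(−2.34/1.116) = 0.1229; trapped volume = 530.0 × 0.1229 = 65.137 mL.
Additional alveolar pressure from trapping ≈ V_trapped / C = 65.137 / 37.857 = 1.721 cmH2O.

1.7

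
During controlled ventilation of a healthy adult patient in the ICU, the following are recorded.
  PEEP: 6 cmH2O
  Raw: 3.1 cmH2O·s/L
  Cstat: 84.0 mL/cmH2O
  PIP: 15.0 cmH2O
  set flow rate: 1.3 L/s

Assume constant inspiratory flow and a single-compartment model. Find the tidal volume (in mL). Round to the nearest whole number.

417

Equation of motion (constant flow): PIP = Vt/C + R·V̇ + PEEP.
Vt/C = PIP − R·V̇ − PEEP = 15.0 − 4.03 − 6 = 4.97 cmH2O.
Vt = C × 4.97 = 84.0 × 4.97 = 417.48 mL.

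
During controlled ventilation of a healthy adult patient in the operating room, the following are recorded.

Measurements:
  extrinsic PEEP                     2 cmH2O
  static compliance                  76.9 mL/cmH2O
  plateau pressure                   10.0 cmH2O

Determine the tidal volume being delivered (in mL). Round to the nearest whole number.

615

Vt = Cstat × (Pplat − PEEP) = 76.9 × (10.0 − 2) = 76.9 × 8.0 = 615.2 mL.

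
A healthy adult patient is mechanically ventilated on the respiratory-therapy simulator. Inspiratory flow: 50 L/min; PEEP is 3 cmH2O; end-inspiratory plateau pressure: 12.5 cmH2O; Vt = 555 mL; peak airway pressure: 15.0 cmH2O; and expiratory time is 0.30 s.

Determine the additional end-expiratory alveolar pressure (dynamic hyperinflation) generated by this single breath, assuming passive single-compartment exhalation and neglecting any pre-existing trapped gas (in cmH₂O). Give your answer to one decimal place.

Flow: 50 L/min ÷ 60 = 0.8333 L/s.
R = (PIP − Pplat)/V̇ = (15.0 − 12.5) / 0.8333 = 2.5/0.8333 = 3.0 cmH2O·s/L.
C = Vt/(Pplat − PEEP) = 555.0 / (12.5 − 3) = 555.0/9.5 = 58.421 mL/cmH2O.
τ = R × C = 3.0 × 0.05842 L/cmH2O = 0.1753 s.
Fraction remaining = e^(−Te/τ) = e^(−0.30/0.1753) = 0.1806; trapped volume = 555.0 × 0.1806 = 100.23 mL.
Additional alveolar pressure from trapping ≈ V_trapped / C = 100.23 / 58.421 = 1.716 cmH2O.

1.7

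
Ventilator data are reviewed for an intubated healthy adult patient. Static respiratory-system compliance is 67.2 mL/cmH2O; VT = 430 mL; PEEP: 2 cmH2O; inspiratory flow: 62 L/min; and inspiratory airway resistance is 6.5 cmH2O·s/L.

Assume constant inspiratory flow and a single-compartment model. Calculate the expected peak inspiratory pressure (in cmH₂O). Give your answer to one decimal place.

15.1

Flow: 62 L/min ÷ 60 = 1.0333 L/s.
Equation of motion (constant flow): PIP = Vt/C + R·V̇ + PEEP.
PIP = 430/67.2 + 6.5×1.0333 + 2 = 6.399 + 6.716 + 2 = 15.115 cmH2O.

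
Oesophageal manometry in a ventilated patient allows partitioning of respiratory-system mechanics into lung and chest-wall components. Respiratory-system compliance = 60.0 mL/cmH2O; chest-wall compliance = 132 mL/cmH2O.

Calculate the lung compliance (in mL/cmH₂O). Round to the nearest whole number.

110

1/CL = 1/Crs − 1/Ccw.
1/CL = 1/60.0 − 1/132 = 0.009091.
CL = 110.0 mL/cmH2O.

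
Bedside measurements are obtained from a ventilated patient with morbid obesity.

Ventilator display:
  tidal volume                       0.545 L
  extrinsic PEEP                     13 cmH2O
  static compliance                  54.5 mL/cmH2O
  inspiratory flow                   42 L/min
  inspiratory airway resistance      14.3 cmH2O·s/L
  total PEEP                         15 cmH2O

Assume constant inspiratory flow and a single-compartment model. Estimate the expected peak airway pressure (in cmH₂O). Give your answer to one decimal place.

Flow: 42 L/min ÷ 60 = 0.7 L/s.
Total PEEP = 15 cmH2O (set 13 + intrinsic 2); this is the baseline alveolar pressure.
Equation of motion (constant flow): PIP = Vt/C + R·V̇ + PEEP.
PIP = 545/54.5 + 14.3×0.7 + 15 = 10.0 + 10.01 + 15 = 35.01 cmH2O.

35.0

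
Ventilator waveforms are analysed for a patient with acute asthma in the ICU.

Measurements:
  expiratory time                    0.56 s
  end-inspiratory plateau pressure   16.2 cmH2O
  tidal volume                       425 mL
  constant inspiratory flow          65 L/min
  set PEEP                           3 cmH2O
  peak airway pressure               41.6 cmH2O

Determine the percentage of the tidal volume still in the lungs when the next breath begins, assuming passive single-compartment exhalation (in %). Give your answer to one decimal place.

Flow: 65 L/min ÷ 60 = 1.0833 L/s.
R = (PIP − Pplat)/V̇ = (41.6 − 16.2) / 1.0833 = 25.4/1.0833 = 23.447 cmH2O·s/L.
C = Vt/(Pplat − PEEP) = 425.0 / (16.2 − 3) = 425.0/13.2 = 32.197 mL/cmH2O.
τ = R × C = 23.447 × 0.0322 L/cmH2O = 0.755 s.
Fraction remaining at end-expiration = e^(−Te/τ) = e^(−0.56/0.755) = 0.4763 → 47.63%.

47.6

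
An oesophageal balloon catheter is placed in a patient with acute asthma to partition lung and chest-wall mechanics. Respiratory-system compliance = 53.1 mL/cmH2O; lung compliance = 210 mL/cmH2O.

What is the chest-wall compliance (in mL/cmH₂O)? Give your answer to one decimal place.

1/Ccw = 1/Crs − 1/CL.
1/Ccw = 1/53.1 − 1/210 = 0.01407.
Ccw = 71.073 mL/cmH2O.

71.1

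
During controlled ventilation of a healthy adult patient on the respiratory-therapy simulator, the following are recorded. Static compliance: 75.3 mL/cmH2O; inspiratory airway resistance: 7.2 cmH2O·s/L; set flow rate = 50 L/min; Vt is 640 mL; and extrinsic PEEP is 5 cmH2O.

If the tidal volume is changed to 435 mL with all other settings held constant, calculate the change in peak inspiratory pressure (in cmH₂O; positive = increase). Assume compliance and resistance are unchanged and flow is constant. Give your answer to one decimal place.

-2.7

PIP = Vt/C + R·V̇ + PEEP (constant-flow equation of motion).
Only the elastic term changes: ΔPIP = ΔVt / C = (435 − 640) / 75.3 = -2.722 cmH2O.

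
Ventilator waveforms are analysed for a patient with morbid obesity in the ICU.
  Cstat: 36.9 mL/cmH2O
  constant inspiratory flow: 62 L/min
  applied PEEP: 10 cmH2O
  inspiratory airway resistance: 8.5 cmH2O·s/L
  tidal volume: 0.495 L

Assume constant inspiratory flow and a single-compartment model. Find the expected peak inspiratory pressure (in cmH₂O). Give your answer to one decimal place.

32.2

Flow: 62 L/min ÷ 60 = 1.0333 L/s.
Equation of motion (constant flow): PIP = Vt/C + R·V̇ + PEEP.
PIP = 495/36.9 + 8.5×1.0333 + 10 = 13.415 + 8.783 + 10 = 32.198 cmH2O.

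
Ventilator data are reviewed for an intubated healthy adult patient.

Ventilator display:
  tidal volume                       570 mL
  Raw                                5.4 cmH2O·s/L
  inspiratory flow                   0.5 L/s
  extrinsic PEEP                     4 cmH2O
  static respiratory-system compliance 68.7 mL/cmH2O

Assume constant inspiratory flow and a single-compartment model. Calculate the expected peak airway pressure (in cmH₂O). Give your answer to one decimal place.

15.0

Equation of motion (constant flow): PIP = Vt/C + R·V̇ + PEEP.
PIP = 570/68.7 + 5.4×0.5 + 4 = 8.297 + 2.7 + 4 = 14.997 cmH2O.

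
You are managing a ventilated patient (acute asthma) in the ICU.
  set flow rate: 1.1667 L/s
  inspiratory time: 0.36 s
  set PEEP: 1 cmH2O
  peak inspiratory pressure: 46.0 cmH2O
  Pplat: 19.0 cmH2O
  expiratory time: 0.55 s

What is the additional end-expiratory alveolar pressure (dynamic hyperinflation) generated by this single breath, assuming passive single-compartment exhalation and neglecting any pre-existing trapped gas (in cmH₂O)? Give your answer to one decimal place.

6.5

Vt = flow × Ti = 1.1667 L/s × 0.36 s × 1000 mL/L = 420.01 mL.
R = (PIP − Pplat)/V̇ = (46.0 − 19.0) / 1.1667 = 27.0/1.1667 = 23.142 cmH2O·s/L.
C = Vt/(Pplat − PEEP) = 420.01 / (19.0 − 1) = 420.01/18.0 = 23.334 mL/cmH2O.
τ = R × C = 23.142 × 0.02333 L/cmH2O = 0.5399 s.
Fraction remaining = e^(−Te/τ) = e^(−0.55/0.5399) = 0.3611; trapped volume = 420.01 × 0.3611 = 151.67 mL.
Additional alveolar pressure from trapping ≈ V_trapped / C = 151.67 / 23.334 = 6.5 cmH2O.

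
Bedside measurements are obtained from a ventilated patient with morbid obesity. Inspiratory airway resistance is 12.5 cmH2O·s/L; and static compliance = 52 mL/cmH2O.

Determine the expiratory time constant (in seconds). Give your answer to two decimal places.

τ = R × C = 12.5 × 52 mL/cmH2O = 12.5 × 0.052 L/cmH2O = 0.65 s.

0.65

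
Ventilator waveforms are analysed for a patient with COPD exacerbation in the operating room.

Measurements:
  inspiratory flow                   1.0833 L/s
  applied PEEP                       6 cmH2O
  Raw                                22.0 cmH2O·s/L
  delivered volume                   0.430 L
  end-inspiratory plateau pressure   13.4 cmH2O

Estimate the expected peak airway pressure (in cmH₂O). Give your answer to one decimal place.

37.2

PIP = Pplat + Raw × flow = 13.4 + 22.0 × 1.0833 = 13.4 + 23.833 = 37.233 cmH2O.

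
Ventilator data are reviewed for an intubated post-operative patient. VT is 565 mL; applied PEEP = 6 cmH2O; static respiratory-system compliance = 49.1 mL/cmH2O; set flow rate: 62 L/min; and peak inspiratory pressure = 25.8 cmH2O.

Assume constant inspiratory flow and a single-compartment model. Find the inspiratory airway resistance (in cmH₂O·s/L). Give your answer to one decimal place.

8.0

Flow: 62 L/min ÷ 60 = 1.0333 L/s.
Equation of motion (constant flow): PIP = Vt/C + R·V̇ + PEEP.
R·V̇ = PIP − Vt/C − PEEP = 25.8 − 565/49.1 − 6 = 25.8 − 11.507 − 6 = 8.293 cmH2O.
R = 8.293 / 1.0333 = 8.026 cmH2O·s/L.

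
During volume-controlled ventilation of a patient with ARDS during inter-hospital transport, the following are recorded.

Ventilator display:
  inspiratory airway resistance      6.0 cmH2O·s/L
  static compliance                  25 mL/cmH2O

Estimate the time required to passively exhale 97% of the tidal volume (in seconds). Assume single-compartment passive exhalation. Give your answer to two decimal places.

τ = R × C = 6.0 × 25 mL/cmH2O = 6.0 × 0.025 L/cmH2O = 0.15 s.
Exhaled fraction f = 1 − e^(−t/τ) → t = −τ·ln(1 − f) = −0.15·ln(0.03) = 0.526 s.

0.53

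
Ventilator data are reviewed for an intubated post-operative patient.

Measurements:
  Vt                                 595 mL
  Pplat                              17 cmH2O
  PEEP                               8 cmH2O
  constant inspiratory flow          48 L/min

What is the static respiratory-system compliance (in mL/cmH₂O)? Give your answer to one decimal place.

Cstat = Vt / (Pplat − PEEP) = 595 / (17 − 8) = 595 / 9.0 = 66.111 mL/cmH2O.

66.1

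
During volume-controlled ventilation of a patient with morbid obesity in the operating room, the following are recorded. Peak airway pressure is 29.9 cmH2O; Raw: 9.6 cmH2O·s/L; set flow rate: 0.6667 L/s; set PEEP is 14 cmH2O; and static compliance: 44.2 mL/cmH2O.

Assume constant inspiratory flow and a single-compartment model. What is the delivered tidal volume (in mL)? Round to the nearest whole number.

420

Equation of motion (constant flow): PIP = Vt/C + R·V̇ + PEEP.
Vt/C = PIP − R·V̇ − PEEP = 29.9 − 6.4 − 14 = 9.5 cmH2O.
Vt = C × 9.5 = 44.2 × 9.5 = 419.9 mL.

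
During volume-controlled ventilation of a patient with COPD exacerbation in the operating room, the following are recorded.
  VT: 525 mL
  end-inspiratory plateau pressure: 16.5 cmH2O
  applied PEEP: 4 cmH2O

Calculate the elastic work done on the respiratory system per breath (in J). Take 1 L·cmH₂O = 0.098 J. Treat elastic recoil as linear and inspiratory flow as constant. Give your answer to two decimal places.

0.32

Elastic work ≈ ½ × (Pplat − PEEP) × Vt = 0.5 × (16.5 − 4) × 0.525 L = 0.5 × 12.5 × 0.525 = 3.281 L·cmH2O.
× 0.098 J/(L·cmH2O) → 0.3215 J.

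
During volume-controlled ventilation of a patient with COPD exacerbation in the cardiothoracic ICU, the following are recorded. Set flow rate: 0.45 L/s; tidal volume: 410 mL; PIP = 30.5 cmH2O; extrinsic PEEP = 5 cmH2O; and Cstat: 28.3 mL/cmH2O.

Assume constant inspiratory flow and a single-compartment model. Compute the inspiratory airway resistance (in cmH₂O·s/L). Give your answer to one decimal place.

Equation of motion (constant flow): PIP = Vt/C + R·V̇ + PEEP.
R·V̇ = PIP − Vt/C − PEEP = 30.5 − 410/28.3 − 5 = 30.5 − 14.488 − 5 = 11.012 cmH2O.
R = 11.012 / 0.45 = 24.471 cmH2O·s/L.

24.5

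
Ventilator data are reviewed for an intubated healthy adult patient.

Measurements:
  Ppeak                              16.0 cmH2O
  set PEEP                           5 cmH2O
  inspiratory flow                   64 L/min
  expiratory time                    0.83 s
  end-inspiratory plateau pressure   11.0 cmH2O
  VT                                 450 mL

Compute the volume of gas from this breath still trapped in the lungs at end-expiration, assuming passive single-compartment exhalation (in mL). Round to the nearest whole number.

42

Flow: 64 L/min ÷ 60 = 1.0667 L/s.
R = (PIP − Pplat)/V̇ = (16.0 − 11.0) / 1.0667 = 5.0/1.0667 = 4.687 cmH2O·s/L.
C = Vt/(Pplat − PEEP) = 450.0 / (11.0 − 5) = 450.0/6.0 = 75.0 mL/cmH2O.
τ = R × C = 4.687 × 0.075 L/cmH2O = 0.3515 s.
Fraction remaining = e^(−Te/τ) = e^(−0.83/0.3515) = 0.0943.
Trapped volume = 450.0 × 0.0943 = 42.435 mL.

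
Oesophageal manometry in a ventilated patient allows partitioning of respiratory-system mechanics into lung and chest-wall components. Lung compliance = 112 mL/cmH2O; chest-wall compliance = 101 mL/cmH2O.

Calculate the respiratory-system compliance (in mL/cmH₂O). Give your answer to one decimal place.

Lung and chest wall are elastances in series: 1/Crs = 1/CL + 1/Ccw.
1/Crs = 1/112 + 1/101 = 0.01883.
Crs = 53.107 mL/cmH2O.

53.1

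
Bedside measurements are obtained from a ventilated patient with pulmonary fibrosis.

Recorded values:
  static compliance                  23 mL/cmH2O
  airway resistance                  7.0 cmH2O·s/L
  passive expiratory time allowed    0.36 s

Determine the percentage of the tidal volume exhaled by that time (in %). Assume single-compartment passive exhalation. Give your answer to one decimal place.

89.3

τ = R × C = 7.0 × 23 mL/cmH2O = 7.0 × 0.023 L/cmH2O = 0.161 s.
Passive exhalation: V(t)/V₀ = e^(−t/τ) = e^(−0.36/0.161) = 0.1069.
Fraction exhaled = 1 − 0.1069 = 0.8931 → 89.31%.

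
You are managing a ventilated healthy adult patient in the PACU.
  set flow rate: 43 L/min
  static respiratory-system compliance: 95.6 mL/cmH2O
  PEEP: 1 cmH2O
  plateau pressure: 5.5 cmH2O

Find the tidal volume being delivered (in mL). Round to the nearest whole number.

Vt = Cstat × (Pplat − PEEP) = 95.6 × (5.5 − 1) = 95.6 × 4.5 = 430.2 mL.

430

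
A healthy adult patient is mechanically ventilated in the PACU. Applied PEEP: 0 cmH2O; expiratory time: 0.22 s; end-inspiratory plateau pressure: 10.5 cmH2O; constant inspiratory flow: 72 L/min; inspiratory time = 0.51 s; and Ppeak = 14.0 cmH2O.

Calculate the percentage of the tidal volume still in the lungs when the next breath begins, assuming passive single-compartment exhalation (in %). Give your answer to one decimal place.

Flow: 72 L/min ÷ 60 = 1.2 L/s.
Vt = flow × Ti = 1.2 L/s × 0.51 s × 1000 mL/L = 612.0 mL.
R = (PIP − Pplat)/V̇ = (14.0 − 10.5) / 1.2 = 3.5/1.2 = 2.917 cmH2O·s/L.
C = Vt/(Pplat − PEEP) = 612.0 / (10.5 − 0) = 612.0/10.5 = 58.286 mL/cmH2O.
τ = R × C = 2.917 × 0.05829 L/cmH2O = 0.17 s.
Fraction remaining at end-expiration = e^(−Te/τ) = e^(−0.22/0.17) = 0.2741 → 27.41%.

27.4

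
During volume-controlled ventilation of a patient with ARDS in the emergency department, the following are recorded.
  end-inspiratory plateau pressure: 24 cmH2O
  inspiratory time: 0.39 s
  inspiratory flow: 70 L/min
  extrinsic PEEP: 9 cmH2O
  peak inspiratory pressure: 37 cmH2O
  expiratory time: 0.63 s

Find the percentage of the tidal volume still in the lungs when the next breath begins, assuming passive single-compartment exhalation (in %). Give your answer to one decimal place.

15.5

Flow: 70 L/min ÷ 60 = 1.1667 L/s.
Vt = flow × Ti = 1.1667 L/s × 0.39 s × 1000 mL/L = 455.01 mL.
R = (PIP − Pplat)/V̇ = (37 − 24) / 1.1667 = 13.0/1.1667 = 11.143 cmH2O·s/L.
C = Vt/(Pplat − PEEP) = 455.01 / (24 − 9) = 455.01/15.0 = 30.334 mL/cmH2O.
τ = R × C = 11.143 × 0.03033 L/cmH2O = 0.338 s.
Fraction remaining at end-expiration = e^(−Te/τ) = e^(−0.63/0.338) = 0.1551 → 15.51%.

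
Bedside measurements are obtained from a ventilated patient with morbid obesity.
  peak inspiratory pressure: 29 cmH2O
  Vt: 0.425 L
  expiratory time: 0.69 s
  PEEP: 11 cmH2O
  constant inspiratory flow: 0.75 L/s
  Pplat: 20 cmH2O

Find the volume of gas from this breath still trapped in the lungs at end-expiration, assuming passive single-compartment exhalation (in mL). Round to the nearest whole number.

126

R = (PIP − Pplat)/V̇ = (29 − 20) / 0.75 = 9.0/0.75 = 12.0 cmH2O·s/L.
C = Vt/(Pplat − PEEP) = 425.0 / (20 − 11) = 425.0/9.0 = 47.222 mL/cmH2O.
τ = R × C = 12.0 × 0.04722 L/cmH2O = 0.5666 s.
Fraction remaining = e^(−Te/τ) = e^(−0.69/0.5666) = 0.2959.
Trapped volume = 425.0 × 0.2959 = 125.76 mL.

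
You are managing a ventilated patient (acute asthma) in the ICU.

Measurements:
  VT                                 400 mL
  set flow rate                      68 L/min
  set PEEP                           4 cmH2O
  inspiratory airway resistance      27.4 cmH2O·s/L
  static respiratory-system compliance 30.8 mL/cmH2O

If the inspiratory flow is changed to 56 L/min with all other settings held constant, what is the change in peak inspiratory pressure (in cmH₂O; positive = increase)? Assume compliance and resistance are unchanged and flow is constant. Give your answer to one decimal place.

Flow: 68 L/min ÷ 60 = 1.1333 L/s.
New flow: 56 L/min ÷ 60 = 0.9333 L/s.
PIP = Vt/C + R·V̇ + PEEP (constant-flow equation of motion).
Only the resistive term changes: ΔPIP = R × ΔV̇ = 27.4 × (0.9333 − 1.1333) = 27.4 × -0.2 = -5.48 cmH2O.

-5.5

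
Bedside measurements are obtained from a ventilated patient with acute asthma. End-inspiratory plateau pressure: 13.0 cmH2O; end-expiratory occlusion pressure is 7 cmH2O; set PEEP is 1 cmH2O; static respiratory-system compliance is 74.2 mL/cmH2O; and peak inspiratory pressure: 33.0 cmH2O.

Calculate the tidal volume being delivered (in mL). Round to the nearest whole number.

End-expiratory occlusion gives total PEEP = 7 cmH2O (intrinsic PEEP = 7 − 1 = 6). Use total PEEP for the elastic gradient.
Vt = Cstat × (Pplat − PEEPtotal) = 74.2 × (13.0 − 7) = 74.2 × 6.0 = 445.2 mL.

445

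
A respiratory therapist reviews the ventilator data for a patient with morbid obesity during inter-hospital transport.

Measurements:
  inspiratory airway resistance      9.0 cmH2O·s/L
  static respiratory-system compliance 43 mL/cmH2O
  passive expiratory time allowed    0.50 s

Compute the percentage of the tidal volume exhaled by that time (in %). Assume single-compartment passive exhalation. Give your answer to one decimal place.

τ = R × C = 9.0 × 43 mL/cmH2O = 9.0 × 0.043 L/cmH2O = 0.387 s.
Passive exhalation: V(t)/V₀ = e^(−t/τ) = e^(−0.50/0.387) = 0.2747.
Fraction exhaled = 1 − 0.2747 = 0.7253 → 72.53%.

72.5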